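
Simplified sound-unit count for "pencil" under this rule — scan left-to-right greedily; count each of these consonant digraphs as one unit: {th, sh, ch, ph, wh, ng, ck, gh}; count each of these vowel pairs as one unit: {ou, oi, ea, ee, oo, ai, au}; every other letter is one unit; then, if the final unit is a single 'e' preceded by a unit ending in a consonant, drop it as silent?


Word: "pencil" (6 letters)
Left-to-right scan:
  (1) 'p' (letter)
  (2) 'e' (letter)
  (3) 'n' (letter)
  (4) 'c' (letter)
  (5) 'i' (letter)
  (6) 'l' (letter)
Units from scan: 6
Sound units = 6 units


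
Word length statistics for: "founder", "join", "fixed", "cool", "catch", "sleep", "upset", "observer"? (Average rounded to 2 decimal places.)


Lengths: "founder"=7, "join"=4, "fixed"=5, "cool"=4, "catch"=5, "sleep"=5, "upset"=5, "observer"=8
Sum = 43, Count = 8
Average = 43/8 = 5.38
= avg=5.38, min=4, max=8


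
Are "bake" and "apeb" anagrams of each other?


Word 1: "bake" → sorted: abek
Word 2: "apeb" → sorted: abep
Same letters? abek != abep
Anagram = No


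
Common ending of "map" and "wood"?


Word 1: "map"
Word 2: "wood"
Comparing from end:
  Pos -1: 'p' != 'd' (stop)
LCS = "" (length 0)


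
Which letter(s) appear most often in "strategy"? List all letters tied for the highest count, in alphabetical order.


Word: "strategy"
Letter counts:
  'a': 1
  'e': 1
  'g': 1
  'r': 1
  's': 1
  't': 2
  'y': 1
Maximum count = 2
Most frequent = 't' (2 times each)


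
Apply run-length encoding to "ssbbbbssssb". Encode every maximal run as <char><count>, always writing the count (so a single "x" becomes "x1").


String: "ssbbbbssssb"
Scanning for consecutive runs:
  's' x 2
  'b' x 4
  's' x 4
  'b' x 1
RLE = "s2b4s4b1"


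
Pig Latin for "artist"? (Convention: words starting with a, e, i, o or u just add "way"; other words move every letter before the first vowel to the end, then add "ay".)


Word: "artist"
Starts with vowel → add 'way'
Pig Latin = "artistway"


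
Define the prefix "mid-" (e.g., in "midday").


Prefix: mid-
Example: midday = mid- + day
Meaning = middle


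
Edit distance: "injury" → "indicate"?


Word 1: "injury" (length 6)
Word 2: "indicate" (length 8)
One optimal edit sequence (insert/delete/substitute each cost 1):
  1. keep 'i'
  2. keep 'n'
  3. insert 'd'  (+1)
  4. insert 'i'  (+1)
  5. substitute 'j' -> 'c'  (+1)
  6. substitute 'u' -> 'a'  (+1)
  7. substitute 'r' -> 't'  (+1)
  8. substitute 'y' -> 'e'  (+1)
Total edit operations: 6
Edit distance = 6


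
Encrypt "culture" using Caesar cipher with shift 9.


Word: "culture"
Shift: 9
Each letter → (letter + shift) mod 26:
  'c' (2) + 9 = 11 → 'l'
  'u' (20) + 9 = 3 → 'd'
  'l' (11) + 9 = 20 → 'u'
  't' (19) + 9 = 2 → 'c'
  'u' (20) + 9 = 3 → 'd'
  'r' (17) + 9 = 0 → 'a'
  'e' (4) + 9 = 13 → 'n'
Result = "lducdan"


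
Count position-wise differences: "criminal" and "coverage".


Comparing character by character (same length = 8):
  Pos 0: 'c' vs 'c' =
  Pos 1: 'r' vs 'o' !=
  Pos 2: 'i' vs 'v' !=
  Pos 3: 'm' vs 'e' !=
  Pos 4: 'i' vs 'r' !=
  Pos 5: 'n' vs 'a' !=
  Pos 6: 'a' vs 'g' !=
  Pos 7: 'l' vs 'e' !=
Hamming distance = 7


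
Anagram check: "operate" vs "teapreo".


Word 1: "operate" → sorted: aeeoprt
Word 2: "teapreo" → sorted: aeeoprt
Same letters? aeeoprt == aeeoprt
Anagram = Yes


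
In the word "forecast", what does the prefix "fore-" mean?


Prefix: fore-
Example: forecast (fore- + cast)
Meaning = before


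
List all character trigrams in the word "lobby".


Word: "lobby" (length 5)
Number of trigrams = 5 - 3 + 1 = 3
  Position 0: "lob"
  Position 1: "obb"
  Position 2: "bby"
Trigrams = "lob", "obb", "bby"


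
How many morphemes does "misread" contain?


Word: "misread"
Morphemes: mis- + read
Each morpheme carries meaning
= 2 morphemes


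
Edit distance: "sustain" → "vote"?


Word 1: "sustain" (length 7)
Word 2: "vote" (length 4)
One optimal edit sequence (insert/delete/substitute each cost 1):
  1. delete 's'  (+1)
  2. substitute 'u' -> 'v'  (+1)
  3. substitute 's' -> 'o'  (+1)
  4. keep 't'
  5. delete 'a'  (+1)
  6. delete 'i'  (+1)
  7. substitute 'n' -> 'e'  (+1)
Total edit operations: 6
Edit distance = 6


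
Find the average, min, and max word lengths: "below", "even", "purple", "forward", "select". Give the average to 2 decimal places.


Lengths: "below"=5, "even"=4, "purple"=6, "forward"=7, "select"=6
Sum = 28, Count = 5
Average = 28/5 = 5.60
= avg=5.60, min=4, max=7


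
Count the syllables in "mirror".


Word: "mirror"
Syllable breakdown: mir · ror
Counting: 2 parts
= 2 syllables


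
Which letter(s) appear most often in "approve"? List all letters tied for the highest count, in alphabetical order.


Word: "approve"
Letter counts:
  'a': 1
  'e': 1
  'o': 1
  'p': 2
  'r': 1
  'v': 1
Maximum count = 2
Most frequent = 'p' (2 times each)


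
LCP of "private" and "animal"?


Word 1: "private"
Word 2: "animal"
Comparing from start:
  Pos 0: 'p' != 'a' (stop)
LCP = "" (length 0)


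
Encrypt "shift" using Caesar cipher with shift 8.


Word: "shift"
Shift: 8
Each letter → (letter + shift) mod 26:
  's' (18) + 8 = 0 → 'a'
  'h' (7) + 8 = 15 → 'p'
  'i' (8) + 8 = 16 → 'q'
  'f' (5) + 8 = 13 → 'n'
  't' (19) + 8 = 1 → 'b'
Result = "apqnb"


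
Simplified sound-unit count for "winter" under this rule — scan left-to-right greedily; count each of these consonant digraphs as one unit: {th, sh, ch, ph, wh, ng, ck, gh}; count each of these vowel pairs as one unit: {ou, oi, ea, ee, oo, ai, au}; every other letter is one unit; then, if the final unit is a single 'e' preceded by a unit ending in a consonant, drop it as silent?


Word: "winter" (6 letters)
Left-to-right scan:
  1. 'w' (letter)
  2. 'i' (letter)
  3. 'n' (letter)
  4. 't' (letter)
  5. 'e' (letter)
  6. 'r' (letter)
Units from scan: 6
Sound units = 6 units


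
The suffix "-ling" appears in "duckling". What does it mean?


Suffix: -ling
As in: duckling -> duck + -ling
Meaning = small / young


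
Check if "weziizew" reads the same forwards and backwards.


Word: "weziizew"
Reversed: "weziizew"
Forward == Backward? weziizew == weziizew
Palindrome = Yes


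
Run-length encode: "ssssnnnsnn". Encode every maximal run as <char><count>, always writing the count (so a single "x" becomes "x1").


String: "ssssnnnsnn"
Scanning for consecutive runs:
  's' x 4
  'n' x 3
  's' x 1
  'n' x 2
RLE = "s4n3s1n2"


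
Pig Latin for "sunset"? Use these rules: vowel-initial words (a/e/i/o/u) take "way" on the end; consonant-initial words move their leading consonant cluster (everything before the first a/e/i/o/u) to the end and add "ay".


Word: "sunset"
Starts with consonant(s) → move to end, add 'ay'
Consonant cluster: "s"
Pig Latin = "unsetsay"


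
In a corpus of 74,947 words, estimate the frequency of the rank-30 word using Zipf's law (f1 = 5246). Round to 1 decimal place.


Zipf's law: f(r) = f(1) / r
f(1) = 5246
f(30) = 5246 / 30
= 174.9 occurrences


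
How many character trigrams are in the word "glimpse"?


Word: "glimpse" (length 7)
Number of 3-grams = length - 3 + 1 = 7 - 3 + 1
= 5


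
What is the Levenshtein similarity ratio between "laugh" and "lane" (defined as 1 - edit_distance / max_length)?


Word 1: "laugh" (length 5)
Word 2: "lane" (length 4)
One optimal edit sequence:
  1. keep 'l'
  2. keep 'a'
  3. delete 'u'  (+1)
  4. substitute 'g' -> 'n'  (+1)
  5. substitute 'h' -> 'e'  (+1)
Edit distance = 3
Max length = max(5, 4) = 5
Similarity = 1 - 3/5
= 0.4000


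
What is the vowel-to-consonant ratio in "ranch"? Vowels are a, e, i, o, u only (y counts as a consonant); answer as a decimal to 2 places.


Word: "ranch"
Vowels (a,e,i,o,u): 1
Consonants: 4
Ratio = 1/4
= 0.25


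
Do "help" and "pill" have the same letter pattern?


Pattern of "help": [0, 1, 2, 3]
Pattern of "pill": [0, 1, 2, 2]
Patterns do not match
Same pattern = No


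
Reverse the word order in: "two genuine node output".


Original: "two genuine node output"
Words (1..n): two | genuine | node | output
Reversed (n..1): output | node | genuine | two
Result = "output node genuine two"


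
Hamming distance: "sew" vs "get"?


Comparing character by character (same length = 3):
  Pos 0: 's' vs 'g' !=
  Pos 1: 'e' vs 'e' =
  Pos 2: 'w' vs 't' !=
Hamming distance = 2


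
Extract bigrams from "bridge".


Word: "bridge" (length 6)
Number of bigrams = 6 - 2 + 1 = 5
  Position 0: "br"
  Position 1: "ri"
  Position 2: "id"
  Position 3: "dg"
  Position 4: "ge"
Bigrams = "br", "ri", "id", "dg", "ge"


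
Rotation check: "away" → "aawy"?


Word: "away", Candidate: "aawy"
Method: check if candidate is substring of word+word
"awayaway" contains "aawy"? No
Is rotation = No


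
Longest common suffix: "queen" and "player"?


Word 1: "queen"
Word 2: "player"
Comparing from end:
  Pos -1: 'n' != 'r' (stop)
LCS = "" (length 0)


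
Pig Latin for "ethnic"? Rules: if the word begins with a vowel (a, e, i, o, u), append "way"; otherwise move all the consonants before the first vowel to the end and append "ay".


Word: "ethnic"
Starts with vowel → add 'way'
Pig Latin = "ethnicway"


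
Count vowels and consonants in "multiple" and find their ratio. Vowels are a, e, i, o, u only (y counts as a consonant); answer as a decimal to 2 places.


Word: "multiple"
Vowels (a,e,i,o,u): 3
Consonants: 5
Ratio = 3/5
= 0.60


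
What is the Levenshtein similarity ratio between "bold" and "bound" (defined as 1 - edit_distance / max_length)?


Word 1: "bold" (length 4)
Word 2: "bound" (length 5)
One optimal edit sequence:
  1. keep 'b'
  2. keep 'o'
  3. insert 'u'  (+1)
  4. substitute 'l' -> 'n'  (+1)
  5. keep 'd'
Edit distance = 2
Max length = max(4, 5) = 5
Similarity = 1 - 2/5
= 0.6000


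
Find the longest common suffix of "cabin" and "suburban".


Word 1: "cabin"
Word 2: "suburban"
Comparing from end:
  Pos -1: 'n' == 'n'
  Pos -2: 'i' != 'a' (stop)
LCS = "n" (length 1)


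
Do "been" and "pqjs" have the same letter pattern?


Pattern of "been": [0, 1, 1, 2]
Pattern of "pqjs": [0, 1, 2, 3]
Patterns do not match
Same pattern = No


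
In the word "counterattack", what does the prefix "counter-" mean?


Prefix: counter-
Example: counterattack (counter- + attack)
Meaning = against / opposite


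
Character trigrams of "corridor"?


Word: "corridor" (length 8)
Number of trigrams = 8 - 3 + 1 = 6
  Position 0: "cor"
  Position 1: "orr"
  Position 2: "rri"
  Position 3: "rid"
  Position 4: "ido"
  Position 5: "dor"
Trigrams = "cor", "orr", "rri", "rid", "ido", "dor"


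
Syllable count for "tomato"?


Word: "tomato"
Syllable breakdown: to | ma | to
Counting: 3 parts
= 3 syllables


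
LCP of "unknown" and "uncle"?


Word 1: "unknown"
Word 2: "uncle"
Comparing from start:
  Pos 0: 'u' == 'u'
  Pos 1: 'n' == 'n'
  Pos 2: 'k' != 'c' (stop)
LCP = "un" (length 2)


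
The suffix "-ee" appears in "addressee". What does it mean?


Suffix: -ee
Example: addressee (address + -ee)
Meaning = one who receives


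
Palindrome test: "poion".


Word: "poion"
Reversed: "noiop"
Forward == Backward? poion != noiop
Palindrome = No


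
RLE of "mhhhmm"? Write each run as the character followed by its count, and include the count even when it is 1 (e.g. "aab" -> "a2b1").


String: "mhhhmm"
Scanning for consecutive runs:
  'm' x 1
  'h' x 3
  'm' x 2
RLE = "m1h3m2"


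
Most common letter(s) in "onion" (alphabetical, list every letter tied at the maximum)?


Word: "onion"
Letter counts:
  'i': 1
  'n': 2
  'o': 2
Maximum count = 2
Most frequent = 'n', 'o' (2 times each)


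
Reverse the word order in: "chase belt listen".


Original: "chase belt listen"
Words (1..n): chase | belt | listen
Reversed (n..1): listen | belt | chase
Result = "listen belt chase"


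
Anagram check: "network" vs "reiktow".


Word 1: "network" → sorted: eknortw
Word 2: "reiktow" → sorted: eikortw
Same letters? eknortw != eikortw
Anagram = No


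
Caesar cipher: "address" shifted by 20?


Word: "address"
Shift: 20
Each letter → (letter + shift) mod 26:
  'a' (0) + 20 = 20 → 'u'
  'd' (3) + 20 = 23 → 'x'
  'd' (3) + 20 = 23 → 'x'
  'r' (17) + 20 = 11 → 'l'
  'e' (4) + 20 = 24 → 'y'
  's' (18) + 20 = 12 → 'm'
  's' (18) + 20 = 12 → 'm'
Result = "uxxlymm"


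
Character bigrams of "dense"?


Word: "dense" (length 5)
Number of bigrams = 5 - 2 + 1 = 4
  Position 0: "de"
  Position 1: "en"
  Position 2: "ns"
  Position 3: "se"
Bigrams = "de", "en", "ns", "se"


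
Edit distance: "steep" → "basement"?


Word 1: "steep" (length 5)
Word 2: "basement" (length 8)
One optimal edit sequence (insert/delete/substitute each cost 1):
  1. insert 'b'  (+1)
  2. insert 'a'  (+1)
  3. keep 's'
  4. insert 'e'  (+1)
  5. substitute 't' -> 'm'  (+1)
  6. keep 'e'
  7. substitute 'e' -> 'n'  (+1)
  8. substitute 'p' -> 't'  (+1)
Total edit operations: 6
Edit distance = 6


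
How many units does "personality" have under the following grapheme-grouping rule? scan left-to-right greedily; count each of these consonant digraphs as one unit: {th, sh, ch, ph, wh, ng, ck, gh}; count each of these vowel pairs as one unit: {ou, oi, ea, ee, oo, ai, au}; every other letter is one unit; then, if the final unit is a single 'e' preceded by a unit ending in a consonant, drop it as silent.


Word: "personality" (11 letters)
Left-to-right scan:
  (1) 'p' (letter)
  (2) 'e' (letter)
  (3) 'r' (letter)
  (4) 's' (letter)
  (5) 'o' (letter)
  (6) 'n' (letter)
  (7) 'a' (letter)
  (8) 'l' (letter)
  (9) 'i' (letter)
  (10) 't' (letter)
  (11) 'y' (letter)
Units from scan: 11
Sound units = 11 units


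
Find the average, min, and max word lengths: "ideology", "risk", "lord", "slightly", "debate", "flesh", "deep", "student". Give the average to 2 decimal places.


Lengths: "ideology"=8, "risk"=4, "lord"=4, "slightly"=8, "debate"=6, "flesh"=5, "deep"=4, "student"=7
Sum = 46, Count = 8
Average = 46/8 = 5.75
= avg=5.75, min=4, max=8


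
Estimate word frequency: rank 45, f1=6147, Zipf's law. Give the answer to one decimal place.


Zipf's law: f(r) = f(1) / r
f(1) = 6147
f(45) = 6147 / 45
= 136.6 occurrences


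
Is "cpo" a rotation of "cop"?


Word: "cop", Candidate: "cpo"
Method: check if candidate is substring of word+word
"copcop" contains "cpo"? No
Is rotation = No


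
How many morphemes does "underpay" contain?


Word: "underpay"
Morphemes: under- + pay
Each morpheme carries meaning
= 2 morphemes


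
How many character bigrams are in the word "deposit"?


Word: "deposit" (length 7)
Number of 2-grams = length - 2 + 1 = 7 - 2 + 1
= 6


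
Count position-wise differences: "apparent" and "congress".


Comparing character by character (same length = 8):
  Pos 0: 'a' vs 'c' !=
  Pos 1: 'p' vs 'o' !=
  Pos 2: 'p' vs 'n' !=
  Pos 3: 'a' vs 'g' !=
  Pos 4: 'r' vs 'r' =
  Pos 5: 'e' vs 'e' =
  Pos 6: 'n' vs 's' !=
  Pos 7: 't' vs 's' !=
Hamming distance = 6


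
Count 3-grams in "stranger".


Word: "stranger" (length 8)
Number of 3-grams = length - 3 + 1 = 8 - 3 + 1
= 6


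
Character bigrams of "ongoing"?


Word: "ongoing" (length 7)
Number of bigrams = 7 - 2 + 1 = 6
  Position 0: "on"
  Position 1: "ng"
  Position 2: "go"
  Position 3: "oi"
  Position 4: "in"
  Position 5: "ng"
Bigrams = "on", "ng", "go", "oi", "in", "ng"


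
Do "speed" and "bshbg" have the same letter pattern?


Pattern of "speed": [0, 1, 2, 2, 3]
Pattern of "bshbg": [0, 1, 2, 0, 3]
Patterns do not match
Same pattern = No


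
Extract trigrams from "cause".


Word: "cause" (length 5)
Number of trigrams = 5 - 3 + 1 = 3
  Position 0: "cau"
  Position 1: "aus"
  Position 2: "use"
Trigrams = "cau", "aus", "use"


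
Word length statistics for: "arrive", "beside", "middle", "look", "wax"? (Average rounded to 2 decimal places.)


Lengths: "arrive"=6, "beside"=6, "middle"=6, "look"=4, "wax"=3
Sum = 25, Count = 5
Average = 25/5 = 5.00
= avg=5.00, min=3, max=6


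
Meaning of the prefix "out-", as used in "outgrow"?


Prefix: out-
As in: outgrow -> out- + grow
Meaning = surpass


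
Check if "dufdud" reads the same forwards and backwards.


Word: "dufdud"
Reversed: "dudfud"
Forward == Backward? dufdud != dudfud
Palindrome = No


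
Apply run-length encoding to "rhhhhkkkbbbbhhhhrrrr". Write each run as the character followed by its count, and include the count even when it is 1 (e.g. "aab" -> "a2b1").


String: "rhhhhkkkbbbbhhhhrrrr"
Scanning for consecutive runs:
  'r' x 1
  'h' x 4
  'k' x 3
  'b' x 4
  'h' x 4
  'r' x 4
RLE = "r1h4k3b4h4r4"


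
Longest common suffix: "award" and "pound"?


Word 1: "award"
Word 2: "pound"
Comparing from end:
  Pos -1: 'd' == 'd'
  Pos -2: 'r' != 'n' (stop)
LCS = "d" (length 1)


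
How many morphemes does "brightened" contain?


Word: "brightened"
Morphemes: bright / -en / -ed
Each morpheme carries meaning
= 3 morphemes


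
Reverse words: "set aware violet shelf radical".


Original: "set aware violet shelf radical"
Words (1..n): set | aware | violet | shelf | radical
Reversed (n..1): radical | shelf | violet | aware | set
Result = "radical shelf violet aware set"


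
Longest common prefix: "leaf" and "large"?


Word 1: "leaf"
Word 2: "large"
Comparing from start:
  Pos 0: 'l' == 'l'
  Pos 1: 'e' != 'a' (stop)
LCP = "l" (length 1)


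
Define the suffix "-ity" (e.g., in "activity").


Suffix: -ity
As in: activity -> active + -ity, with a spelling change
Meaning = quality of


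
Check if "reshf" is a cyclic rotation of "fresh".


Word: "fresh", Candidate: "reshf"
Method: check if candidate is substring of word+word
"freshfresh" contains "reshf"? Yes
Is rotation = Yes


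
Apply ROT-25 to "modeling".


Word: "modeling"
Shift: 25
Each letter → (letter + shift) mod 26:
  'm' (12) + 25 = 11 → 'l'
  'o' (14) + 25 = 13 → 'n'
  'd' (3) + 25 = 2 → 'c'
  'e' (4) + 25 = 3 → 'd'
  'l' (11) + 25 = 10 → 'k'
  'i' (8) + 25 = 7 → 'h'
  'n' (13) + 25 = 12 → 'm'
  'g' (6) + 25 = 5 → 'f'
Result = "lncdkhmf"


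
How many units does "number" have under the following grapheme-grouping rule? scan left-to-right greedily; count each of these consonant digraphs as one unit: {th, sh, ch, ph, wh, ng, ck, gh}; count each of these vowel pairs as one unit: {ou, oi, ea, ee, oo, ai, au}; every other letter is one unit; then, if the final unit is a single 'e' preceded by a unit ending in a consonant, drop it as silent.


Word: "number" (6 letters)
Left-to-right scan:
  1. 'n' (letter)
  2. 'u' (letter)
  3. 'm' (letter)
  4. 'b' (letter)
  5. 'e' (letter)
  6. 'r' (letter)
Units from scan: 6
Sound units = 6 units


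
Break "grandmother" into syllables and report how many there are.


Word: "grandmother"
Syllable breakdown: grand / moth / er
Counting: 3 parts
= 3 syllables


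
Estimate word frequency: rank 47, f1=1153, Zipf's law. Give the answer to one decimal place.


Zipf's law: f(r) = f(1) / r
f(1) = 1153
f(47) = 1153 / 47
= 24.5 occurrences


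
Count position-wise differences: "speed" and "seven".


Comparing character by character (same length = 5):
  Pos 0: 's' vs 's' =
  Pos 1: 'p' vs 'e' !=
  Pos 2: 'e' vs 'v' !=
  Pos 3: 'e' vs 'e' =
  Pos 4: 'd' vs 'n' !=
Hamming distance = 3


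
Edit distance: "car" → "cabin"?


Word 1: "car" (length 3)
Word 2: "cabin" (length 5)
One optimal edit sequence (insert/delete/substitute each cost 1):
  1. keep 'c'
  2. keep 'a'
  3. insert 'b'  (+1)
  4. insert 'i'  (+1)
  5. substitute 'r' -> 'n'  (+1)
Total edit operations: 3
Edit distance = 3


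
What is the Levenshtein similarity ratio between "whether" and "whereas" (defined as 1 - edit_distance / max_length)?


Word 1: "whether" (length 7)
Word 2: "whereas" (length 7)
One optimal edit sequence:
  1. keep 'w'
  2. keep 'h'
  3. keep 'e'
  4. substitute 't' -> 'r'  (+1)
  5. substitute 'h' -> 'e'  (+1)
  6. substitute 'e' -> 'a'  (+1)
  7. substitute 'r' -> 's'  (+1)
Edit distance = 4
Max length = max(7, 7) = 7
Similarity = 1 - 4/7
= 0.4286


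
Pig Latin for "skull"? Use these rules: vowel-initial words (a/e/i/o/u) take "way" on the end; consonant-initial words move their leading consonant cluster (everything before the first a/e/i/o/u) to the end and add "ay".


Word: "skull"
Starts with consonant(s) → move to end, add 'ay'
Consonant cluster: "sk"
Pig Latin = "ullskay"


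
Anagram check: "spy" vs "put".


Word 1: "spy" → sorted: psy
Word 2: "put" → sorted: ptu
Same letters? psy != ptu
Anagram = No


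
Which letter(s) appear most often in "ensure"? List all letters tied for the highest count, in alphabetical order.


Word: "ensure"
Letter counts:
  'e': 2
  'n': 1
  'r': 1
  's': 1
  'u': 1
Maximum count = 2
Most frequent = 'e' (2 times each)


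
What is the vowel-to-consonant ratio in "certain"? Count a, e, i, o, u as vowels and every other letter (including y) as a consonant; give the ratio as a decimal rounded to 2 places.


Word: "certain"
Vowels (a,e,i,o,u): 3
Consonants: 4
Ratio = 3/4
= 0.75


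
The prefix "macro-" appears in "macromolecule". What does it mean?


Prefix: macro-
Example: macromolecule = macro- + molecule
Meaning = large


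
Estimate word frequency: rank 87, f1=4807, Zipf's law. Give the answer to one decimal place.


Zipf's law: f(r) = f(1) / r
f(1) = 4807
f(87) = 4807 / 87
= 55.3 occurrences


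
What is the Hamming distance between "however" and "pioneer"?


Comparing character by character (same length = 7):
  Pos 0: 'h' vs 'p' !=
  Pos 1: 'o' vs 'i' !=
  Pos 2: 'w' vs 'o' !=
  Pos 3: 'e' vs 'n' !=
  Pos 4: 'v' vs 'e' !=
  Pos 5: 'e' vs 'e' =
  Pos 6: 'r' vs 'r' =
Hamming distance = 5


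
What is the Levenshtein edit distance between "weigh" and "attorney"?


Word 1: "weigh" (length 5)
Word 2: "attorney" (length 8)
One optimal edit sequence (insert/delete/substitute each cost 1):
  1. insert 'a'  (+1)
  2. insert 't'  (+1)
  3. insert 't'  (+1)
  4. substitute 'w' -> 'o'  (+1)
  5. substitute 'e' -> 'r'  (+1)
  6. substitute 'i' -> 'n'  (+1)
  7. substitute 'g' -> 'e'  (+1)
  8. substitute 'h' -> 'y'  (+1)
Total edit operations: 8
Edit distance = 8


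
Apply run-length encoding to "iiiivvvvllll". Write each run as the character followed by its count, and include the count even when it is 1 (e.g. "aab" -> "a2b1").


String: "iiiivvvvllll"
Scanning for consecutive runs:
  'i' x 4
  'v' x 4
  'l' x 4
RLE = "i4v4l4"


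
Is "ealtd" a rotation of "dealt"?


Word: "dealt", Candidate: "ealtd"
Method: check if candidate is substring of word+word
"dealtdealt" contains "ealtd"? Yes
Is rotation = Yes


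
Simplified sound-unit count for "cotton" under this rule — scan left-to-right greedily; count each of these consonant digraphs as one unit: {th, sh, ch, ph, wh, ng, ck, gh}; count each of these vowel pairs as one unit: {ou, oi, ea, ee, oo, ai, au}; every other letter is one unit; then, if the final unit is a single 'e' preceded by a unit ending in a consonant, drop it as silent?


Word: "cotton" (6 letters)
Left-to-right scan:
  [1] 'c' (letter)
  [2] 'o' (letter)
  [3] 't' (letter)
  [4] 't' (letter)
  [5] 'o' (letter)
  [6] 'n' (letter)
Units from scan: 6
Sound units = 6 units


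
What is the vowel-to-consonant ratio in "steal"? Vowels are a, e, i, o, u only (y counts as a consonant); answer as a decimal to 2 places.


Word: "steal"
Vowels (a,e,i,o,u): 2
Consonants: 3
Ratio = 2/3
= 0.67


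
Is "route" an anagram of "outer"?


Word 1: "outer" → sorted: eortu
Word 2: "route" → sorted: eortu
Same letters? eortu == eortu
Anagram = Yes


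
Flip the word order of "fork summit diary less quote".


Original: "fork summit diary less quote"
Words (1..n): fork | summit | diary | less | quote
Reversed (n..1): quote | less | diary | summit | fork
Result = "quote less diary summit fork"


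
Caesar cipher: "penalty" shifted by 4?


Word: "penalty"
Shift: 4
Each letter → (letter + shift) mod 26:
  'p' (15) + 4 = 19 → 't'
  'e' (4) + 4 = 8 → 'i'
  'n' (13) + 4 = 17 → 'r'
  'a' (0) + 4 = 4 → 'e'
  'l' (11) + 4 = 15 → 'p'
  't' (19) + 4 = 23 → 'x'
  'y' (24) + 4 = 2 → 'c'
Result = "tirepxc"


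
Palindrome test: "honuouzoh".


Word: "honuouzoh"
Reversed: "hozuounoh"
Forward == Backward? honuouzoh != hozuounoh
Palindrome = No


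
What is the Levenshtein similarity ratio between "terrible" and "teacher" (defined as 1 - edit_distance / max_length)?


Word 1: "terrible" (length 8)
Word 2: "teacher" (length 7)
One optimal edit sequence:
  1. keep 't'
  2. keep 'e'
  3. delete 'r'  (+1)
  4. substitute 'r' -> 'a'  (+1)
  5. substitute 'i' -> 'c'  (+1)
  6. substitute 'b' -> 'h'  (+1)
  7. substitute 'l' -> 'e'  (+1)
  8. substitute 'e' -> 'r'  (+1)
Edit distance = 6
Max length = max(8, 7) = 8
Similarity = 1 - 6/8
= 0.2500


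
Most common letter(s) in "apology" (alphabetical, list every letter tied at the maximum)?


Word: "apology"
Letter counts:
  'a': 1
  'g': 1
  'l': 1
  'o': 2
  'p': 1
  'y': 1
Maximum count = 2
Most frequent = 'o' (2 times each)


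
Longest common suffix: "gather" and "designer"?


Word 1: "gather"
Word 2: "designer"
Comparing from end:
  Pos -1: 'r' == 'r'
  Pos -2: 'e' == 'e'
  Pos -3: 'h' != 'n' (stop)
LCS = "er" (length 2)


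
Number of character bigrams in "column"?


Word: "column" (length 6)
Number of 2-grams = length - 2 + 1 = 6 - 2 + 1
= 5


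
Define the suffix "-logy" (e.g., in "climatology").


Suffix: -logy
As in: climatology -> climate + -logy, with a spelling change
Meaning = study of


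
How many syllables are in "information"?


Word: "information"
Syllable breakdown: in | for | ma | tion
Counting: 4 parts
= 4 syllables


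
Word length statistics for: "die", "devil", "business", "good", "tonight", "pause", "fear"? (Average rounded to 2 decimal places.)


Lengths: "die"=3, "devil"=5, "business"=8, "good"=4, "tonight"=7, "pause"=5, "fear"=4
Sum = 36, Count = 7
Average = 36/7 = 5.14
= avg=5.14, min=3, max=8


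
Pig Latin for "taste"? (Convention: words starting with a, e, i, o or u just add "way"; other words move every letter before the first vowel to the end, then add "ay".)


Word: "taste"
Starts with consonant(s) → move to end, add 'ay'
Consonant cluster: "t"
Pig Latin = "astetay"


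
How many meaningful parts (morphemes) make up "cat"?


Word: "cat"
Morphemes: cat
Each morpheme carries meaning
= 1 morpheme


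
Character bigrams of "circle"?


Word: "circle" (length 6)
Number of bigrams = 6 - 2 + 1 = 5
  Position 0: "ci"
  Position 1: "ir"
  Position 2: "rc"
  Position 3: "cl"
  Position 4: "le"
Bigrams = "ci", "ir", "rc", "cl", "le"


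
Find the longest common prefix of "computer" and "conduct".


Word 1: "computer"
Word 2: "conduct"
Comparing from start:
  Pos 0: 'c' == 'c'
  Pos 1: 'o' == 'o'
  Pos 2: 'm' != 'n' (stop)
LCP = "co" (length 2)


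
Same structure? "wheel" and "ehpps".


Pattern of "wheel": [0, 1, 2, 2, 3]
Pattern of "ehpps": [0, 1, 2, 2, 3]
Patterns match
Same pattern = Yes


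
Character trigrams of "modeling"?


Word: "modeling" (length 8)
Number of trigrams = 8 - 3 + 1 = 6
  Position 0: "mod"
  Position 1: "ode"
  Position 2: "del"
  Position 3: "eli"
  Position 4: "lin"
  Position 5: "ing"
Trigrams = "mod", "ode", "del", "eli", "lin", "ing"


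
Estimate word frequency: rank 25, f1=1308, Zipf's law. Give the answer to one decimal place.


Zipf's law: f(r) = f(1) / r
f(1) = 1308
f(25) = 1308 / 25
= 52.3 occurrences


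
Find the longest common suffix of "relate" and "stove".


Word 1: "relate"
Word 2: "stove"
Comparing from end:
  Pos -1: 'e' == 'e'
  Pos -2: 't' != 'v' (stop)
LCS = "e" (length 1)


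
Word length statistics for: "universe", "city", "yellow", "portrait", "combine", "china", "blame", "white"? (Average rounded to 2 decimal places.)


Lengths: "universe"=8, "city"=4, "yellow"=6, "portrait"=8, "combine"=7, "china"=5, "blame"=5, "white"=5
Sum = 48, Count = 8
Average = 48/8 = 6.00
= avg=6.00, min=4, max=8


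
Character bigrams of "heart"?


Word: "heart" (length 5)
Number of bigrams = 5 - 2 + 1 = 4
  Position 0: "he"
  Position 1: "ea"
  Position 2: "ar"
  Position 3: "rt"
Bigrams = "he", "ea", "ar", "rt"


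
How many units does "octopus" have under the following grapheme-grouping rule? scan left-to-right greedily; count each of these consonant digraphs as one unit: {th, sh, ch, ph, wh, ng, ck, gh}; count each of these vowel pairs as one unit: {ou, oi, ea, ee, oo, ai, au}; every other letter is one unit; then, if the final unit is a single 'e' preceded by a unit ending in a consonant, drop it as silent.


Word: "octopus" (7 letters)
Left-to-right scan:
  (1) 'o' (letter)
  (2) 'c' (letter)
  (3) 't' (letter)
  (4) 'o' (letter)
  (5) 'p' (letter)
  (6) 'u' (letter)
  (7) 's' (letter)
Units from scan: 7
Sound units = 7 units


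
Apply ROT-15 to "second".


Word: "second"
Shift: 15
Each letter → (letter + shift) mod 26:
  's' (18) + 15 = 7 → 'h'
  'e' (4) + 15 = 19 → 't'
  'c' (2) + 15 = 17 → 'r'
  'o' (14) + 15 = 3 → 'd'
  'n' (13) + 15 = 2 → 'c'
  'd' (3) + 15 = 18 → 's'
Result = "htrdcs"


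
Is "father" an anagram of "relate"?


Word 1: "relate" → sorted: aeelrt
Word 2: "father" → sorted: aefhrt
Same letters? aeelrt != aefhrt
Anagram = No


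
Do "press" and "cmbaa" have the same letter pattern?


Pattern of "press": [0, 1, 2, 3, 3]
Pattern of "cmbaa": [0, 1, 2, 3, 3]
Patterns match
Same pattern = Yes


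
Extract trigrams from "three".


Word: "three" (length 5)
Number of trigrams = 5 - 3 + 1 = 3
  Position 0: "thr"
  Position 1: "hre"
  Position 2: "ree"
Trigrams = "thr", "hre", "ree"


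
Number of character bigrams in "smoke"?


Word: "smoke" (length 5)
Number of 2-grams = length - 2 + 1 = 5 - 2 + 1
= 4


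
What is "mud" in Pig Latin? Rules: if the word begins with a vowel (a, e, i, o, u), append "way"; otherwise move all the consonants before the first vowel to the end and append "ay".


Word: "mud"
Starts with consonant(s) → move to end, add 'ay'
Consonant cluster: "m"
Pig Latin = "udmay"


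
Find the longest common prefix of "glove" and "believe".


Word 1: "glove"
Word 2: "believe"
Comparing from start:
  Pos 0: 'g' != 'b' (stop)
LCP = "" (length 0)


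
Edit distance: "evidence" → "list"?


Word 1: "evidence" (length 8)
Word 2: "list" (length 4)
One optimal edit sequence (insert/delete/substitute each cost 1):
  1. delete 'e'  (+1)
  2. substitute 'v' -> 'l'  (+1)
  3. keep 'i'
  4. delete 'd'  (+1)
  5. delete 'e'  (+1)
  6. delete 'n'  (+1)
  7. substitute 'c' -> 's'  (+1)
  8. substitute 'e' -> 't'  (+1)
Total edit operations: 7
Edit distance = 7


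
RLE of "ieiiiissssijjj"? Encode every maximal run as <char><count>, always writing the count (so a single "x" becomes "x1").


String: "ieiiiissssijjj"
Scanning for consecutive runs:
  'i' x 1
  'e' x 1
  'i' x 4
  's' x 4
  'i' x 1
  'j' x 3
RLE = "i1e1i4s4i1j3"


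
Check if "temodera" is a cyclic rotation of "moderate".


Word: "moderate", Candidate: "temodera"
Method: check if candidate is substring of word+word
"moderatemoderate" contains "temodera"? Yes
Is rotation = Yes


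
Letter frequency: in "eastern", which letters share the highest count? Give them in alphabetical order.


Word: "eastern"
Letter counts:
  'a': 1
  'e': 2
  'n': 1
  'r': 1
  's': 1
  't': 1
Maximum count = 2
Most frequent = 'e' (2 times each)


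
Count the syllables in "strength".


Word: "strength"
Syllable breakdown: strength
Counting: 1 part
= 1 syllable


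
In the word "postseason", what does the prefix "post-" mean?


Prefix: post-
Example: postseason (post- + season)
Meaning = after


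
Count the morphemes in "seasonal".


Word: "seasonal"
Morphemes: season + -al
Each morpheme carries meaning
= 2 morphemes


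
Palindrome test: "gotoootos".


Word: "gotoootos"
Reversed: "sotoootog"
Forward == Backward? gotoootos != sotoootog
Palindrome = No


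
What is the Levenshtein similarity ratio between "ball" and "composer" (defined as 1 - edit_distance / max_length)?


Word 1: "ball" (length 4)
Word 2: "composer" (length 8)
One optimal edit sequence:
  1. insert 'c'  (+1)
  2. insert 'o'  (+1)
  3. insert 'm'  (+1)
  4. insert 'p'  (+1)
  5. substitute 'b' -> 'o'  (+1)
  6. substitute 'a' -> 's'  (+1)
  7. substitute 'l' -> 'e'  (+1)
  8. substitute 'l' -> 'r'  (+1)
Edit distance = 8
Max length = max(4, 8) = 8
Similarity = 1 - 8/8
= 0.0000


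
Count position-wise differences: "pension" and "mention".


Comparing character by character (same length = 7):
  Pos 0: 'p' vs 'm' !=
  Pos 1: 'e' vs 'e' =
  Pos 2: 'n' vs 'n' =
  Pos 3: 's' vs 't' !=
  Pos 4: 'i' vs 'i' =
  Pos 5: 'o' vs 'o' =
  Pos 6: 'n' vs 'n' =
Hamming distance = 2


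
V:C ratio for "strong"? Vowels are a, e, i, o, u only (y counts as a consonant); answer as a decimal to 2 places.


Word: "strong"
Vowels (a,e,i,o,u): 1
Consonants: 5
Ratio = 1/5
= 0.20


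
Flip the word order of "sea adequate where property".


Original: "sea adequate where property"
Words (1..n): sea | adequate | where | property
Reversed (n..1): property | where | adequate | sea
Result = "property where adequate sea"


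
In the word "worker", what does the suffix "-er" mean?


Suffix: -er
Example: worker (work + -er)
Meaning = one who / more


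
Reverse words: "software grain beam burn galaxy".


Original: "software grain beam burn galaxy"
Words (1..n): software | grain | beam | burn | galaxy
Reversed (n..1): galaxy | burn | beam | grain | software
Result = "galaxy burn beam grain software"


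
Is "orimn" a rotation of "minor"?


Word: "minor", Candidate: "orimn"
Method: check if candidate is substring of word+word
"minorminor" contains "orimn"? No
Is rotation = No


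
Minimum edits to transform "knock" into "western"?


Word 1: "knock" (length 5)
Word 2: "western" (length 7)
One optimal edit sequence (insert/delete/substitute each cost 1):
  1. insert 'w'  (+1)
  2. insert 'e'  (+1)
  3. substitute 'k' -> 's'  (+1)
  4. substitute 'n' -> 't'  (+1)
  5. substitute 'o' -> 'e'  (+1)
  6. substitute 'c' -> 'r'  (+1)
  7. substitute 'k' -> 'n'  (+1)
Total edit operations: 7
Edit distance = 7


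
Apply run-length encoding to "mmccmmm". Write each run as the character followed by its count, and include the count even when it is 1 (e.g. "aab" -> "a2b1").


String: "mmccmmm"
Scanning for consecutive runs:
  'm' x 2
  'c' x 2
  'm' x 3
RLE = "m2c2m3"


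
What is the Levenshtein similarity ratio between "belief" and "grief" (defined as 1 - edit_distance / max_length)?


Word 1: "belief" (length 6)
Word 2: "grief" (length 5)
One optimal edit sequence:
  1. delete 'b'  (+1)
  2. substitute 'e' -> 'g'  (+1)
  3. substitute 'l' -> 'r'  (+1)
  4. keep 'i'
  5. keep 'e'
  6. keep 'f'
Edit distance = 3
Max length = max(6, 5) = 6
Similarity = 1 - 3/6
= 0.5000


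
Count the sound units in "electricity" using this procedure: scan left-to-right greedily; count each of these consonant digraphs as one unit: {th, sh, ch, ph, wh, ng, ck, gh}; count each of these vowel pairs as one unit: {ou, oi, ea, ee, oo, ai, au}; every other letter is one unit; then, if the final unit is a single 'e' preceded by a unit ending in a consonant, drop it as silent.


Word: "electricity" (11 letters)
Left-to-right scan:
  (1) 'e' (letter)
  (2) 'l' (letter)
  (3) 'e' (letter)
  (4) 'c' (letter)
  (5) 't' (letter)
  (6) 'r' (letter)
  (7) 'i' (letter)
  (8) 'c' (letter)
  (9) 'i' (letter)
  (10) 't' (letter)
  (11) 'y' (letter)
Units from scan: 11
Sound units = 11 units


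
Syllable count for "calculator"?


Word: "calculator"
Syllable breakdown: cal / cu / la / tor
Counting: 4 parts
= 4 syllables


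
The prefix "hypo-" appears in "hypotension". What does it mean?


Prefix: hypo-
Example: hypotension (hypo- + tension)
Meaning = under / below normal


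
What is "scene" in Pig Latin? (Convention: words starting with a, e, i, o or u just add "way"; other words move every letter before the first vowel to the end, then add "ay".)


Word: "scene"
Starts with consonant(s) → move to end, add 'ay'
Consonant cluster: "sc"
Pig Latin = "enescay"


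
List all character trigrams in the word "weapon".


Word: "weapon" (length 6)
Number of trigrams = 6 - 3 + 1 = 4
  Position 0: "wea"
  Position 1: "eap"
  Position 2: "apo"
  Position 3: "pon"
Trigrams = "wea", "eap", "apo", "pon"


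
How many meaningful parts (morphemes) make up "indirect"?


Word: "indirect"
Morphemes: in- / direct
Each morpheme carries meaning
= 2 morphemes


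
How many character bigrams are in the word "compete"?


Word: "compete" (length 7)
Number of 2-grams = length - 2 + 1 = 7 - 2 + 1
= 6


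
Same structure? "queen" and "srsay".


Pattern of "queen": [0, 1, 2, 2, 3]
Pattern of "srsay": [0, 1, 0, 2, 3]
Patterns do not match
Same pattern = No


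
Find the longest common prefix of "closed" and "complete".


Word 1: "closed"
Word 2: "complete"
Comparing from start:
  Pos 0: 'c' == 'c'
  Pos 1: 'l' != 'o' (stop)
LCP = "c" (length 1)


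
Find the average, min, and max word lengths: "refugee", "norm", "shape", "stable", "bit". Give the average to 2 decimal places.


Lengths: "refugee"=7, "norm"=4, "shape"=5, "stable"=6, "bit"=3
Sum = 25, Count = 5
Average = 25/5 = 5.00
= avg=5.00, min=3, max=7


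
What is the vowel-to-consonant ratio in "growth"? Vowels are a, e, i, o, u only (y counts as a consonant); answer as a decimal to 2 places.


Word: "growth"
Vowels (a,e,i,o,u): 1
Consonants: 5
Ratio = 1/5
= 0.20


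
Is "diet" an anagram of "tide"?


Word 1: "tide" → sorted: deit
Word 2: "diet" → sorted: deit
Same letters? deit == deit
Anagram = Yes


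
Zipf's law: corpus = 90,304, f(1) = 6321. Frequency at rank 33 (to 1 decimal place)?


Zipf's law: f(r) = f(1) / r
f(1) = 6321
f(33) = 6321 / 33
= 191.5 occurrences


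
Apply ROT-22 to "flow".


Word: "flow"
Shift: 22
Each letter → (letter + shift) mod 26:
  'f' (5) + 22 = 1 → 'b'
  'l' (11) + 22 = 7 → 'h'
  'o' (14) + 22 = 10 → 'k'
  'w' (22) + 22 = 18 → 's'
Result = "bhks"


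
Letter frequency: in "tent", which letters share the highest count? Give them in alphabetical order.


Word: "tent"
Letter counts:
  'e': 1
  'n': 1
  't': 2
Maximum count = 2
Most frequent = 't' (2 times each)


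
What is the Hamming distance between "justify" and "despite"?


Comparing character by character (same length = 7):
  Pos 0: 'j' vs 'd' !=
  Pos 1: 'u' vs 'e' !=
  Pos 2: 's' vs 's' =
  Pos 3: 't' vs 'p' !=
  Pos 4: 'i' vs 'i' =
  Pos 5: 'f' vs 't' !=
  Pos 6: 'y' vs 'e' !=
Hamming distance = 5


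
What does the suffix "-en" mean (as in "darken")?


Suffix: -en
Example: darken = dark + -en
Meaning = to make / become


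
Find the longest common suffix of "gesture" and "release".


Word 1: "gesture"
Word 2: "release"
Comparing from end:
  Pos -1: 'e' == 'e'
  Pos -2: 'r' != 's' (stop)
LCS = "e" (length 1)


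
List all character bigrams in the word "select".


Word: "select" (length 6)
Number of bigrams = 6 - 2 + 1 = 5
  Position 0: "se"
  Position 1: "el"
  Position 2: "le"
  Position 3: "ec"
  Position 4: "ct"
Bigrams = "se", "el", "le", "ec", "ct"


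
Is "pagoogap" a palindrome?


Word: "pagoogap"
Reversed: "pagoogap"
Forward == Backward? pagoogap == pagoogap
Palindrome = Yes


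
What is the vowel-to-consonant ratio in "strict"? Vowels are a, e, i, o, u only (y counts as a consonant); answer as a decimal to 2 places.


Word: "strict"
Vowels (a,e,i,o,u): 1
Consonants: 5
Ratio = 1/5
= 0.20
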